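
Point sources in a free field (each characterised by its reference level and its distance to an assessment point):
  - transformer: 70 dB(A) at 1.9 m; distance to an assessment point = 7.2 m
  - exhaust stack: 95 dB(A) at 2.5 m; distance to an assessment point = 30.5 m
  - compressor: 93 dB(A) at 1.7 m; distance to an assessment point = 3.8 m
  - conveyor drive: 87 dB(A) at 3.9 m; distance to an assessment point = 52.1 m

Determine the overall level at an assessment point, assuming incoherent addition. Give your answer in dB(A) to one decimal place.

86.3 dB(A)

Apply inverse-square spreading to bring every level to the receiver, then sum 10^(L/10).
transformer: 70 − 20·log₁₀(7.2/1.9) = 70 − 11.57 = 58.43 dB(A).
exhaust stack: 95 − 20·log₁₀(30.5/2.5) = 95 − 21.73 = 73.27 dB(A).
compressor: 93 − 20·log₁₀(3.8/1.7) = 93 − 6.99 = 86.01 dB(A).
conveyor drive: 87 − 20·log₁₀(52.1/3.9) = 87 − 22.52 = 64.48 dB(A).
Σ 10^(L/10) = 4.241e+08 → L_total = 10·log₁₀(4.241e+08) = 86.27 dB(A).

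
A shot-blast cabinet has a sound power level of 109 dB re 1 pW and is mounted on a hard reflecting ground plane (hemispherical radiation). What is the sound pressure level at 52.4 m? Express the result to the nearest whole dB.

67 dB

The power spreads over a hemisphere of area 2π·r², so L_p = L_w − 10·log₁₀(2π·r²).
2π·r² = 1.725e+04 m², 10·log₁₀ of that is 42.368 dB.
L_p = 109 − 42.368 = 66.63 dB.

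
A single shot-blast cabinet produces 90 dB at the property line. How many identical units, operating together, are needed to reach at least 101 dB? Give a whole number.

13

N identical sources give L₁ + 10·log₁₀ N, so require 10·log₁₀ N ≥ 101 − 90 = 11.0 dB.
N ≥ 10^(11.0/10) = 12.589, so N = 13.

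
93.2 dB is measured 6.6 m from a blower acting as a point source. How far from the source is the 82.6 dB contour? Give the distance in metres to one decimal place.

The 10.6 dB drop corresponds to a distance ratio of 10^(10.6/20) for a point source.
r₂ = 6.6·10^((93.2−82.6)/20) = 6.6·10^(10.6/20) = 22.36 m.

22.4 m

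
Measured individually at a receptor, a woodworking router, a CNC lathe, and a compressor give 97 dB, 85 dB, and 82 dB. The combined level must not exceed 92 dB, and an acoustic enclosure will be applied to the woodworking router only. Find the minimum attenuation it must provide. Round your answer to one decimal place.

The untreated sources together contribute 10^(85/10) + 10^(82/10) = 4.747e+08, i.e. 86.76 dB.
To meet 92 dB overall, the treated woodworking router may contribute at most 10^(92/10) − 4.747e+08 = 1.110e+09, i.e. 90.45 dB.
So the woodworking router must be reduced from 97 to 90.45 dB: IL = 6.55 dB.

6.5 dB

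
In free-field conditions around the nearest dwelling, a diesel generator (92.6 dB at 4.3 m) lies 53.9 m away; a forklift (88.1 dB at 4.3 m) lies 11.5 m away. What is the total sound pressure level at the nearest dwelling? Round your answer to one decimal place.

Propagate each source to the receiver with L = L_ref − 20·log₁₀(r/r_ref), then add intensities.
diesel generator: 92.6 − 20·log₁₀(53.9/4.3) = 92.6 − 21.96 = 70.64 dB.
forklift: 88.1 − 20·log₁₀(11.5/4.3) = 88.1 − 8.54 = 79.56 dB.
Σ 10^(L/10) = 1.019e+08 → L_total = 10·log₁₀(1.019e+08) = 80.08 dB.

80.1 dB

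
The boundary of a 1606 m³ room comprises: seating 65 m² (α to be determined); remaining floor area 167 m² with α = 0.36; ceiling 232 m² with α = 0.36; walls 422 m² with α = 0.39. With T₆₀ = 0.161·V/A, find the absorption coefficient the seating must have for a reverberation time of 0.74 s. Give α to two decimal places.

0.63

From T₆₀ = 0.161·V/A, the target T₆₀ = 0.74 s needs A = 0.161·1606/0.74 = 349.41 m².
Absorption from the other surfaces = 167·0.36 + 232·0.36 + 422·0.39 = 308.22 m², so the seating must supply 41.19 m² over 65 m².
α = 41.19/65 = 0.634.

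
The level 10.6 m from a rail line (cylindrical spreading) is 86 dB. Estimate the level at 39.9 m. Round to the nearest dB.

80 dB

For a line source, L₂ = L₁ − 10·log₁₀(r₂/r₁).
L₂ = 86 − 10·log₁₀(39.9/10.6) = 86 − 5.757 = 80.24 dB.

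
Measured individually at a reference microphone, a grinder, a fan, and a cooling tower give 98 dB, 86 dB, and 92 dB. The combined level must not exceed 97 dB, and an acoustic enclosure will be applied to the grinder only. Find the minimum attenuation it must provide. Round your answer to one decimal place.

The untreated sources together contribute 10^(86/10) + 10^(92/10) = 1.983e+09, i.e. 92.97 dB.
The limit corresponds to 10^(97/10) = 5.012e+09; subtracting the fixed part leaves 3.029e+09 for the grinder, i.e. 94.81 dB.
So the grinder must be reduced from 98 to 94.81 dB: IL = 3.19 dB.

3.2 dB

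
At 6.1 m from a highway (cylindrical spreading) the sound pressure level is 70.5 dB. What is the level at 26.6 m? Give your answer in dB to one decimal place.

64.1 dB

For a line source, L₂ = L₁ − 10·log₁₀(r₂/r₁).
L₂ = 70.5 − 10·log₁₀(26.6/6.1) = 70.5 − 6.396 = 64.10 dB.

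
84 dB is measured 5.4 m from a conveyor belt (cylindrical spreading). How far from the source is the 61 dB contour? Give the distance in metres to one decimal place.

For a line source L₁ − L₂ = 10·log₁₀(r₂/r₁), so r₂ = r₁·10^((L₁−L₂)/10).
r₂ = 5.4·10^((84−61)/10) = 5.4·10^(23.0/10) = 1077.44 m.

1077.4 m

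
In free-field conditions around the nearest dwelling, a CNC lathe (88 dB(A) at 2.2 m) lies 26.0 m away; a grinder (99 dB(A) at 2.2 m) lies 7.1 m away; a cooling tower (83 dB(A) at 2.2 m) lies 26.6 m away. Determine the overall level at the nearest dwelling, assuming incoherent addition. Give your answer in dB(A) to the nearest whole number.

Apply inverse-square spreading to bring every level to the receiver, then sum 10^(L/10).
CNC lathe: 88 − 20·log₁₀(26.0/2.2) = 88 − 21.45 = 66.55 dB(A).
grinder: 99 − 20·log₁₀(7.1/2.2) = 99 − 10.18 = 88.82 dB(A).
cooling tower: 83 − 20·log₁₀(26.6/2.2) = 83 − 21.65 = 61.35 dB(A).
Σ 10^(L/10) = 7.685e+08 → L_total = 10·log₁₀(7.685e+08) = 88.86 dB(A).

89 dB(A)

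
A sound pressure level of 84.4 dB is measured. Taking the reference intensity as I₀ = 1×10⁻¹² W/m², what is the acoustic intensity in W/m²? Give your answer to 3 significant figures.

I = I₀·10^(L/10) = 10⁻¹² × 10^(84.4/10) = 10^(-3.560).

0.000275 W/m²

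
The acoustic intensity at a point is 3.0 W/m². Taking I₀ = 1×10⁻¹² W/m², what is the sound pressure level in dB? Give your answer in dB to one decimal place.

124.8 dB

Dividing by I₀ shifts the exponent by 12: I/I₀ = 3.0×10^12.
L = 10·(0.4771 + 12) = 124.77 dB.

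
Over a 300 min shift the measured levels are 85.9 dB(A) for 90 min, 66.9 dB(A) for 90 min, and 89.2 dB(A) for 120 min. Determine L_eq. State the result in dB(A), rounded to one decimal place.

86.5 dB(A)

The energy average is taken in the linear domain: L_eq = 10·log₁₀[(Σ tᵢ·10^(Lᵢ/10))/T], T = 300 min.
Σ tᵢ·10^(Lᵢ/10) = 90·10^(85.9/10) + 90·10^(66.9/10) + 120·10^(89.2/10) = 1.353e+11.
L_eq = 10·log₁₀(1.353e+11/300) = 86.54 dB(A).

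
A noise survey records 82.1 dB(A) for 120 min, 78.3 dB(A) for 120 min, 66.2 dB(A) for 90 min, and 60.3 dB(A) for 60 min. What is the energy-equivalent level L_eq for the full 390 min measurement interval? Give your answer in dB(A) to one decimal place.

The energy average is taken in the linear domain: L_eq = 10·log₁₀[(Σ tᵢ·10^(Lᵢ/10))/T], T = 390 min.
Σ tᵢ·10^(Lᵢ/10) = 120·10^(82.1/10) + 120·10^(78.3/10) + 90·10^(66.2/10) + 60·10^(60.3/10) = 2.801e+10.
L_eq = 10·log₁₀(2.801e+10/390) = 78.56 dB(A).

78.6 dB(A)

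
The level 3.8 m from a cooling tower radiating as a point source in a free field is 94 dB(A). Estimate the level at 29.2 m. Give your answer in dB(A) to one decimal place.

76.3 dB(A)

Spherical spreading from a point source gives a 20·log₁₀(r₂/r₁) drop.
L₂ = 94 − 20·log₁₀(29.2/3.8) = 94 − 17.712 = 76.29 dB(A).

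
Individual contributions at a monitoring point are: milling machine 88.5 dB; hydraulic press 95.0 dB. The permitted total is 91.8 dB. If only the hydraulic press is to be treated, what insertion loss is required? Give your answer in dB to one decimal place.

5.9 dB

Fixed contribution from the other source: Σ 10^(L/10) = 10^(88.5/10) = 7.079e+08 (88.50 dB).
The limit corresponds to 10^(91.8/10) = 1.514e+09; subtracting the fixed part leaves 8.056e+08 for the hydraulic press, i.e. 89.06 dB.
So the hydraulic press must be reduced from 95.0 to 89.06 dB: IL = 5.94 dB.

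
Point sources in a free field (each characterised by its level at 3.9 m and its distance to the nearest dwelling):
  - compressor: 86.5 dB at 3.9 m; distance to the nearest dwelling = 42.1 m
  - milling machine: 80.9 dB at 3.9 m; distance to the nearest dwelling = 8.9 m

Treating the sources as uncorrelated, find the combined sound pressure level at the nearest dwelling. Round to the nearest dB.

First find each source's level at the receiver (point-source: −20·log₁₀(r/r_ref)), then combine on an intensity basis.
compressor: 86.5 − 20·log₁₀(42.1/3.9) = 86.5 − 20.66 = 65.84 dB.
milling machine: 80.9 − 20·log₁₀(8.9/3.9) = 80.9 − 7.17 = 73.73 dB.
Σ 10^(L/10) = 2.746e+07 → L_total = 10·log₁₀(2.746e+07) = 74.39 dB.

74 dB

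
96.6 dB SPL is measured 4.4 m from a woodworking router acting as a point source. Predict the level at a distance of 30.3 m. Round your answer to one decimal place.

For a point source, L₂ = L₁ − 20·log₁₀(r₂/r₁).
L₂ = 96.6 − 20·log₁₀(30.3/4.4) = 96.6 − 16.760 = 79.84 dB SPL.

79.8 dB SPL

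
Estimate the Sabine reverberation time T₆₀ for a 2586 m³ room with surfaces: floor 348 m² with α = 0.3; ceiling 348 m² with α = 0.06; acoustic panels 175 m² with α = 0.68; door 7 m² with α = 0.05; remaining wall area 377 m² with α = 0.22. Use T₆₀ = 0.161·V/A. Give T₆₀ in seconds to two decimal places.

Summing Sᵢαᵢ: 348·0.3 + 348·0.06 + 175·0.68 + 7·0.05 + 377·0.22 = 327.57 m².
T₆₀ = 0.161 × 2586 / 327.57 = 1.271 s.

1.27 s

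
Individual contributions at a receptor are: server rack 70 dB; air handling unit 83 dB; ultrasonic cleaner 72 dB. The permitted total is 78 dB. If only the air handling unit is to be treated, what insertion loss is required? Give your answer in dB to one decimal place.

Fixed contribution from the other sources: Σ 10^(L/10) = 10^(70/10) + 10^(72/10) = 2.585e+07 (74.12 dB).
To meet 78 dB overall, the treated air handling unit may contribute at most 10^(78/10) − 2.585e+07 = 3.725e+07, i.e. 75.71 dB.
Required insertion loss = 83 − 75.71 = 7.29 dB.

7.3 dB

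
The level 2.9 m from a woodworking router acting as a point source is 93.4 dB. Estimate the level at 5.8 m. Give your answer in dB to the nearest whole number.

For a point source, L₂ = L₁ − 20·log₁₀(r₂/r₁).
L₂ = 93.4 − 20·log₁₀(5.8/2.9) = 93.4 − 6.021 = 87.38 dB.

87 dB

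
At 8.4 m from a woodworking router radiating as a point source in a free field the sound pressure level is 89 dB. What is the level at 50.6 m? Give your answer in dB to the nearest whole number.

73 dB

Spherical spreading from a point source gives a 20·log₁₀(r₂/r₁) drop.
L₂ = 89 − 20·log₁₀(50.6/8.4) = 89 − 15.597 = 73.40 dB.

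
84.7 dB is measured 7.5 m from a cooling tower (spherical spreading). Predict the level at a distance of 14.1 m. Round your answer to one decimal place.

79.2 dB

For a point source, L₂ = L₁ − 20·log₁₀(r₂/r₁).
L₂ = 84.7 − 20·log₁₀(14.1/7.5) = 84.7 − 5.483 = 79.22 dB.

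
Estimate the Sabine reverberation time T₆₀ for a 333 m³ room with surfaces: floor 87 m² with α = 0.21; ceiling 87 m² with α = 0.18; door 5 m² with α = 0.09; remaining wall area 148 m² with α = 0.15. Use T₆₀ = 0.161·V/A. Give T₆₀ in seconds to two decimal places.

Total absorption A = 87·0.21 + 87·0.18 + 5·0.09 + 148·0.15 = 56.58 m² sabins.
T₆₀ = 0.161·V/A = 0.161·333/56.58 = 0.948 s.

0.95 s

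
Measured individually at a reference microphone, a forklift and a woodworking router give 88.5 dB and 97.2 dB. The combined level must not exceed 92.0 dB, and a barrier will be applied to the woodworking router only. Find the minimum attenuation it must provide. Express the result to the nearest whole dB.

Fixed contribution from the other source: Σ 10^(L/10) = 10^(88.5/10) = 7.079e+08 (88.50 dB).
The limit corresponds to 10^(92.0/10) = 1.585e+09; subtracting the fixed part leaves 8.769e+08 for the woodworking router, i.e. 89.43 dB.
So the woodworking router must be reduced from 97.2 to 89.43 dB: IL = 7.77 dB.

8 dB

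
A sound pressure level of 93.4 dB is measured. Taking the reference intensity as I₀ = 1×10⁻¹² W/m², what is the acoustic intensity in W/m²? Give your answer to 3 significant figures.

0.00219 W/m²

I = I₀·10^(L/10) = 10⁻¹² × 10^(93.4/10) = 10^(-2.660).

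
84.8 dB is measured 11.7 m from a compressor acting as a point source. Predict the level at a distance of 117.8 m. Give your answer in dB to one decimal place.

Point-source attenuation: ΔL = 20·log₁₀(r₂/r₁) = 20·log₁₀(117.8/11.7) = 20.059 dB.
L₂ = 84.8 − 20·log₁₀(117.8/11.7) = 84.8 − 20.059 = 64.74 dB.

64.7 dB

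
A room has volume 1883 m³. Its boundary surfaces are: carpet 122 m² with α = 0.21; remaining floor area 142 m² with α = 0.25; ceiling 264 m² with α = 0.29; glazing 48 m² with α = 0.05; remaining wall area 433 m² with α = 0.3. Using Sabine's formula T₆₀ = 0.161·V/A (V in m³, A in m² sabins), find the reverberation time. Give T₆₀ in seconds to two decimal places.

1.12 s

Summing Sᵢαᵢ: 122·0.21 + 142·0.25 + 264·0.29 + 48·0.05 + 433·0.3 = 269.98 m².
T₆₀ = 0.161·V/A = 0.161·1883/269.98 = 1.123 s.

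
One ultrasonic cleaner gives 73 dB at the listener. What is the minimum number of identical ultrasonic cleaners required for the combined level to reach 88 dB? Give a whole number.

Need L₁ + 10·log₁₀ N ≥ 88, i.e. log₁₀ N ≥ 1.50.
N ≥ 10^(15.0/10) = 31.623, so N = 32.

32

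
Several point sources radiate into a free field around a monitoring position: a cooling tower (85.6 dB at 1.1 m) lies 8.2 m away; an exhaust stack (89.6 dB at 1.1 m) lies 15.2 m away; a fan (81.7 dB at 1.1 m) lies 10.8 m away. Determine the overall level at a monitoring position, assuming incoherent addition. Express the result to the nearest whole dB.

71 dB

Apply inverse-square spreading to bring every level to the receiver, then sum 10^(L/10).
cooling tower: 85.6 − 20·log₁₀(8.2/1.1) = 85.6 − 17.45 = 68.15 dB.
exhaust stack: 89.6 − 20·log₁₀(15.2/1.1) = 89.6 − 22.81 = 66.79 dB.
fan: 81.7 − 20·log₁₀(10.8/1.1) = 81.7 − 19.84 = 61.86 dB.
Σ 10^(L/10) = 1.284e+07 → L_total = 10·log₁₀(1.284e+07) = 71.09 dB.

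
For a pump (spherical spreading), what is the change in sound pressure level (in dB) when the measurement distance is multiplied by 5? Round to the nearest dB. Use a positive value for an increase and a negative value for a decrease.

With spherical spreading the level changes by −20·log₁₀(r₂/r₁).
ΔL = −20·log₁₀(5) = -13.98 dB.

-14 dB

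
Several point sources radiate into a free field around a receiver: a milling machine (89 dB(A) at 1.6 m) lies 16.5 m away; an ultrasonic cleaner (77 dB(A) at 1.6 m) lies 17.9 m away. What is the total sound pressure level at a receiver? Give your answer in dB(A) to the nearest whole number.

69 dB(A)

Propagate each source to the receiver with L = L_ref − 20·log₁₀(r/r_ref), then add intensities.
milling machine: 89 − 20·log₁₀(16.5/1.6) = 89 − 20.27 = 68.73 dB(A).
ultrasonic cleaner: 77 − 20·log₁₀(17.9/1.6) = 77 − 20.97 = 56.03 dB(A).
Σ 10^(L/10) = 7.870e+06 → L_total = 10·log₁₀(7.870e+06) = 68.96 dB(A).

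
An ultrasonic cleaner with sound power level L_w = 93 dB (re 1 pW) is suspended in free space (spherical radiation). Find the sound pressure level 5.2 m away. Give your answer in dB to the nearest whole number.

L_p = L_w − 10·log₁₀(4π·r²) with r = 5.2 m.
4π·r² = 339.8 m², 10·log₁₀ of that is 25.312 dB.
L_p = 93 − 25.312 = 67.69 dB.

68 dB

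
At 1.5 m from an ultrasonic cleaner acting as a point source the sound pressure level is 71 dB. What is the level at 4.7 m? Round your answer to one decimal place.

61.1 dB

Spherical spreading from a point source gives a 20·log₁₀(r₂/r₁) drop.
L₂ = 71 − 20·log₁₀(4.7/1.5) = 71 − 9.920 = 61.08 dB.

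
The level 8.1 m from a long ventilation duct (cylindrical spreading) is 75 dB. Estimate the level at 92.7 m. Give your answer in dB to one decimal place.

64.4 dB

Line-source attenuation: ΔL = 10·log₁₀(r₂/r₁) = 10·log₁₀(92.7/8.1) = 10.586 dB.
L₂ = 75 − 10·log₁₀(92.7/8.1) = 75 − 10.586 = 64.41 dB.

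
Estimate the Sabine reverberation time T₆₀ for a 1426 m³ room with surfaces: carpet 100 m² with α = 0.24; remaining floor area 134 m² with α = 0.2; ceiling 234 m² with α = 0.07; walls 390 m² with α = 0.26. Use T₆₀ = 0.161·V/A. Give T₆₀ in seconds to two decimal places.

1.36 s

Summing Sᵢαᵢ: 100·0.24 + 134·0.2 + 234·0.07 + 390·0.26 = 168.58 m².
T₆₀ = 0.161 × 1426 / 168.58 = 1.362 s.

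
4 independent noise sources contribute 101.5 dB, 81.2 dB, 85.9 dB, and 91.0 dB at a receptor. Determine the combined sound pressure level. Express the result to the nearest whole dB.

Incoherent sources combine by intensity addition: L_total = 10·log₁₀(Σ 10^(L_i/10)).
Σ 10^(L/10) = 10^(101.5/10) + 10^(81.2/10) + 10^(85.9/10) + 10^(91.0/10) = 1.591e+10.
L_total = 10·log₁₀(1.591e+10) = 102.02 dB.

102 dB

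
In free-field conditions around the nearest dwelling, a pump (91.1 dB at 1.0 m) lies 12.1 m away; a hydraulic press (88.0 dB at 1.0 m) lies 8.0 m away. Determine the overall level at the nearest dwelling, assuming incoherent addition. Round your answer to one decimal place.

First find each source's level at the receiver (point-source: −20·log₁₀(r/r_ref)), then combine on an intensity basis.
pump: 91.1 − 20·log₁₀(12.1/1.0) = 91.1 − 21.66 = 69.44 dB.
hydraulic press: 88.0 − 20·log₁₀(8.0/1.0) = 88.0 − 18.06 = 69.94 dB.
Σ 10^(L/10) = 1.866e+07 → L_total = 10·log₁₀(1.866e+07) = 72.71 dB.

72.7 dB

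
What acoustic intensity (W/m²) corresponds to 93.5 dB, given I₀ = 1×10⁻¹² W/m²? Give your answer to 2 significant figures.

0.0022 W/m²

I = I₀·10^(L/10) = 10⁻¹² × 10^(93.5/10) = 10^(-2.650).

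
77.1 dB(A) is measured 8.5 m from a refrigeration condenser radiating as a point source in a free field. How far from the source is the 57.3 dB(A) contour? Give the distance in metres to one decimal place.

Point-source spreading drops the level by 20·log₁₀(r₂/r₁); inverting, r₂/r₁ = 10^(ΔL/20).
r₂ = 8.5·10^((77.1−57.3)/20) = 8.5·10^(19.8/20) = 83.07 m.

83.1 m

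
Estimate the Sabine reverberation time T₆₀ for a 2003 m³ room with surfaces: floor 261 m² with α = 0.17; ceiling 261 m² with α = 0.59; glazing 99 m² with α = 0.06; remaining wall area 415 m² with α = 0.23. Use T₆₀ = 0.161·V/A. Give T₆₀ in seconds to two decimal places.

Total absorption A = 261·0.17 + 261·0.59 + 99·0.06 + 415·0.23 = 299.75 m² sabins.
T₆₀ = 0.161 × 2003 / 299.75 = 1.076 s.

1.08 s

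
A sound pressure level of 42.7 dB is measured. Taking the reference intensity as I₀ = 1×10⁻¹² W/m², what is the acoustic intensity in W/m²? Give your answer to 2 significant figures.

I/I₀ = 10^(42.7/10) = 1.862e+04, so I = 1.862e+04 × 10⁻¹² W/m².

1.9e-08 W/m²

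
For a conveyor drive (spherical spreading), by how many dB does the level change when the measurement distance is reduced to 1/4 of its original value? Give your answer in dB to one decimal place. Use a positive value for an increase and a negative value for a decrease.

Point-source spreading: ΔL = −20·log₁₀(r₂/r₁).
ΔL = −20·log₁₀(0.25) = +12.04 dB.

+12.0 dB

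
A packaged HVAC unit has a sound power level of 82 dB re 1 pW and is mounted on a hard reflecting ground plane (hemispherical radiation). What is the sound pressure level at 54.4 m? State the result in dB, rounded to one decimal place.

L_p = L_w − 10·log₁₀(2π·r²) with r = 54.4 m.
2π·r² = 1.859e+04 m², 10·log₁₀ of that is 42.694 dB.
L_p = 82 − 42.694 = 39.31 dB.

39.3 dB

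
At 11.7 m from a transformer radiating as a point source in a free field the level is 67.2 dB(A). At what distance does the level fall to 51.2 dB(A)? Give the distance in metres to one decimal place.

73.8 m

Point-source spreading drops the level by 20·log₁₀(r₂/r₁); inverting, r₂/r₁ = 10^(ΔL/20).
r₂ = 11.7·10^((67.2−51.2)/20) = 11.7·10^(16.0/20) = 73.82 m.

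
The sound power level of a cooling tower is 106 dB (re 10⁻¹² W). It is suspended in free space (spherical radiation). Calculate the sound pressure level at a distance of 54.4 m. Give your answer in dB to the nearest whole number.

60 dB

Free-field spherical radiation: L_p = L_w − 10·log₁₀(4π·r²), r = 54.4 m.
4π·r² = 3.719e+04 m², 10·log₁₀ of that is 45.704 dB.
L_p = 106 − 45.704 = 60.30 dB.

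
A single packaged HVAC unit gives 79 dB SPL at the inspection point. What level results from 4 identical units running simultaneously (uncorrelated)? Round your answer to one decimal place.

N identical incoherent sources raise the level by 10·log₁₀ N.
L_total = 79 + 10·log₁₀(4) = 79 + 6.021 = 85.02 dB SPL.

85.0 dB SPL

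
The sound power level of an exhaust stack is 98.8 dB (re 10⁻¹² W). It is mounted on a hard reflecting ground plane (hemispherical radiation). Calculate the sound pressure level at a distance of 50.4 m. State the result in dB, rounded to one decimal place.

Free-field hemispherical radiation: L_p = L_w − 10·log₁₀(2π·r²), r = 50.4 m.
2π·r² = 1.596e+04 m², 10·log₁₀ of that is 42.030 dB.
L_p = 98.8 − 42.030 = 56.77 dB.

56.8 dB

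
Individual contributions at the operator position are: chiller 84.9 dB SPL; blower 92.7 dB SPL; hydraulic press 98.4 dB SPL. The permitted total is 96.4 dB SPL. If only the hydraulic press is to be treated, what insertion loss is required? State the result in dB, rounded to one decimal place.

5.0 dB

The untreated sources together contribute 10^(84.9/10) + 10^(92.7/10) = 2.171e+09, i.e. 93.37 dB SPL.
To meet 96.4 dB SPL overall, the treated hydraulic press may contribute at most 10^(96.4/10) − 2.171e+09 = 2.194e+09, i.e. 93.41 dB SPL.
So the hydraulic press must be reduced from 98.4 to 93.41 dB SPL: IL = 4.99 dB.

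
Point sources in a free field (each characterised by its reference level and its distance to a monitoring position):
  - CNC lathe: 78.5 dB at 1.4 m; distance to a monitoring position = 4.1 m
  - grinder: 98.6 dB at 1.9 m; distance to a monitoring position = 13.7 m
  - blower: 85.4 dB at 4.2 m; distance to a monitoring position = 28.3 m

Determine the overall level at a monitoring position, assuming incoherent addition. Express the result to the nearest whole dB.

Propagate each source to the receiver with L = L_ref − 20·log₁₀(r/r_ref), then add intensities.
CNC lathe: 78.5 − 20·log₁₀(4.1/1.4) = 78.5 − 9.33 = 69.17 dB.
grinder: 98.6 − 20·log₁₀(13.7/1.9) = 98.6 − 17.16 = 81.44 dB.
blower: 85.4 − 20·log₁₀(28.3/4.2) = 85.4 − 16.57 = 68.83 dB.
Σ 10^(L/10) = 1.552e+08 → L_total = 10·log₁₀(1.552e+08) = 81.91 dB.

82 dB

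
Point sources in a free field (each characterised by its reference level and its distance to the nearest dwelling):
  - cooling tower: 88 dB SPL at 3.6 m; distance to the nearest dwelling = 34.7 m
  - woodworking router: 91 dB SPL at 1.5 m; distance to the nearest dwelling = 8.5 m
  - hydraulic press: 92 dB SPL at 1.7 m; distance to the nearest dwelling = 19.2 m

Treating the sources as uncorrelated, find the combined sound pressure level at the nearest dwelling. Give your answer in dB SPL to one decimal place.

Propagate each source to the receiver with L = L_ref − 20·log₁₀(r/r_ref), then add intensities.
cooling tower: 88 − 20·log₁₀(34.7/3.6) = 88 − 19.68 = 68.32 dB SPL.
woodworking router: 91 − 20·log₁₀(8.5/1.5) = 91 − 15.07 = 75.93 dB SPL.
hydraulic press: 92 − 20·log₁₀(19.2/1.7) = 92 − 21.06 = 70.94 dB SPL.
Σ 10^(L/10) = 5.842e+07 → L_total = 10·log₁₀(5.842e+07) = 77.67 dB SPL.

77.7 dB SPL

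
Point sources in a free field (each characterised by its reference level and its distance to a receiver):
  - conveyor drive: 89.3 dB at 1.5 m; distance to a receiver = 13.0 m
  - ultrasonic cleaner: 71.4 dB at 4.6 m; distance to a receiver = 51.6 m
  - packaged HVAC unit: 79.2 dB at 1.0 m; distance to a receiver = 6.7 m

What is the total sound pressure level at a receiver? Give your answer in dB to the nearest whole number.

71 dB

Propagate each source to the receiver with L = L_ref − 20·log₁₀(r/r_ref), then add intensities.
conveyor drive: 89.3 − 20·log₁₀(13.0/1.5) = 89.3 − 18.76 = 70.54 dB.
ultrasonic cleaner: 71.4 − 20·log₁₀(51.6/4.6) = 71.4 − 21.00 = 50.40 dB.
packaged HVAC unit: 79.2 − 20·log₁₀(6.7/1.0) = 79.2 − 16.52 = 62.68 dB.
Σ 10^(L/10) = 1.329e+07 → L_total = 10·log₁₀(1.329e+07) = 71.24 dB.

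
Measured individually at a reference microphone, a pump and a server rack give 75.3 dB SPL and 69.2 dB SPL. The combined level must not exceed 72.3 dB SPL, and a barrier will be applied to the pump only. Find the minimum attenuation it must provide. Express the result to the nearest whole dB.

Everything except the pump sums to 10^(69.2/10) = 8.318e+06 in linear terms, 69.20 dB SPL.
The limit corresponds to 10^(72.3/10) = 1.698e+07; subtracting the fixed part leaves 8.665e+06 for the pump, i.e. 69.38 dB SPL.
So the pump must be reduced from 75.3 to 69.38 dB SPL: IL = 5.92 dB.

6 dB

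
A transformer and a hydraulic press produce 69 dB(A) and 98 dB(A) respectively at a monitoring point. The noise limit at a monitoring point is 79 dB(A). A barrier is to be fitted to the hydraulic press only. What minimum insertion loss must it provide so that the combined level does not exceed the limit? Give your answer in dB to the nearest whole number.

Everything except the hydraulic press sums to 10^(69/10) = 7.943e+06 in linear terms, 69.00 dB(A).
To meet 79 dB(A) overall, the treated hydraulic press may contribute at most 10^(79/10) − 7.943e+06 = 7.149e+07, i.e. 78.54 dB(A).
So the hydraulic press must be reduced from 98 to 78.54 dB(A): IL = 19.46 dB.

19 dB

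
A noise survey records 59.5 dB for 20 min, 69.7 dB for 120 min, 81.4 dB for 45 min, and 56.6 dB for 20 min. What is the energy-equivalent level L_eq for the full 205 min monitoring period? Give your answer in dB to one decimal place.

Weight each interval's intensity by its duration and average over T = 205 min:
Σ tᵢ·10^(Lᵢ/10) = 20·10^(59.5/10) + 120·10^(69.7/10) + 45·10^(81.4/10) + 20·10^(56.6/10) = 7.359e+09.
L_eq = 10·log₁₀(7.359e+09/205) = 75.55 dB.

75.6 dB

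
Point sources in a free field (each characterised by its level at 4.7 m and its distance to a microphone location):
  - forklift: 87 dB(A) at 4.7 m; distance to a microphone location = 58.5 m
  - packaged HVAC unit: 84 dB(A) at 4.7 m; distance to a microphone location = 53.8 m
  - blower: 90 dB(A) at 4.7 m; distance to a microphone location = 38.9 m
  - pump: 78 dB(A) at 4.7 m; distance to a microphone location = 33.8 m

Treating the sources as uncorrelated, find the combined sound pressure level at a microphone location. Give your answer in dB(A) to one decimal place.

73.2 dB(A)

First find each source's level at the receiver (point-source: −20·log₁₀(r/r_ref)), then combine on an intensity basis.
forklift: 87 − 20·log₁₀(58.5/4.7) = 87 − 21.90 = 65.10 dB(A).
packaged HVAC unit: 84 − 20·log₁₀(53.8/4.7) = 84 − 21.17 = 62.83 dB(A).
blower: 90 − 20·log₁₀(38.9/4.7) = 90 − 18.36 = 71.64 dB(A).
pump: 78 − 20·log₁₀(33.8/4.7) = 78 − 17.14 = 60.86 dB(A).
Σ 10^(L/10) = 2.097e+07 → L_total = 10·log₁₀(2.097e+07) = 73.22 dB(A).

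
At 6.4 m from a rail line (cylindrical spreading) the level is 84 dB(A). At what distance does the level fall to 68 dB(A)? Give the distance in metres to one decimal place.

254.8 m

For a line source L₁ − L₂ = 10·log₁₀(r₂/r₁), so r₂ = r₁·10^((L₁−L₂)/10).
r₂ = 6.4·10^((84−68)/10) = 6.4·10^(16.0/10) = 254.79 m.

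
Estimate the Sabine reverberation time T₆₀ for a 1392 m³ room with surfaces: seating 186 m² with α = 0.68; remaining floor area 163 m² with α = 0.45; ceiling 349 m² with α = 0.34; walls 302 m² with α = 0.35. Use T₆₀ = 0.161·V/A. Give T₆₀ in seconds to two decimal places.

0.53 s

A = Σ Sᵢαᵢ = 186·0.68 + 163·0.45 + 349·0.34 + 302·0.35 = 424.19 m².
T₆₀ = 0.161 × 1392 / 424.19 = 0.528 s.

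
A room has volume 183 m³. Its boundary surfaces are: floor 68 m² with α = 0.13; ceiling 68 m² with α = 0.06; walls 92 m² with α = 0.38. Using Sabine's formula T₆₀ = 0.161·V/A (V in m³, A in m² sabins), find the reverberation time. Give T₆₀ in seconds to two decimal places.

Summing Sᵢαᵢ: 68·0.13 + 68·0.06 + 92·0.38 = 47.88 m².
T₆₀ = 0.161 × 183 / 47.88 = 0.615 s.

0.62 s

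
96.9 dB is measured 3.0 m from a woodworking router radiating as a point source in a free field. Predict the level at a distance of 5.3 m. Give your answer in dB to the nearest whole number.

Spherical spreading from a point source gives a 20·log₁₀(r₂/r₁) drop.
L₂ = 96.9 − 20·log₁₀(5.3/3.0) = 96.9 − 4.943 = 91.96 dB.

92 dB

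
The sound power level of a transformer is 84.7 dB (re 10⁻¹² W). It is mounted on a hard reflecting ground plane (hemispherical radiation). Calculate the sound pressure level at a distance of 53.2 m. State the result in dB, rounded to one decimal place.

The power spreads over a hemisphere of area 2π·r², so L_p = L_w − 10·log₁₀(2π·r²).
2π·r² = 1.778e+04 m², 10·log₁₀ of that is 42.500 dB.
L_p = 84.7 − 42.500 = 42.20 dB.

42.2 dB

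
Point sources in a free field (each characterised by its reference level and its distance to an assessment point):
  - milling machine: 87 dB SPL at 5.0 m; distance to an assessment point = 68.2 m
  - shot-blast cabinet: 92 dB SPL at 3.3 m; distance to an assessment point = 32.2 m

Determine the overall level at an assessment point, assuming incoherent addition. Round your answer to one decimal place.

Apply inverse-square spreading to bring every level to the receiver, then sum 10^(L/10).
milling machine: 87 − 20·log₁₀(68.2/5.0) = 87 − 22.70 = 64.30 dB SPL.
shot-blast cabinet: 92 − 20·log₁₀(32.2/3.3) = 92 − 19.79 = 72.21 dB SPL.
Σ 10^(L/10) = 1.934e+07 → L_total = 10·log₁₀(1.934e+07) = 72.86 dB SPL.

72.9 dB SPL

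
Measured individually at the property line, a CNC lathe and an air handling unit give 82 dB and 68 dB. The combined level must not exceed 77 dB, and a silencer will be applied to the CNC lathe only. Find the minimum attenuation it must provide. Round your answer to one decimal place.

5.6 dB

Everything except the CNC lathe sums to 10^(68/10) = 6.310e+06 in linear terms, 68.00 dB.
The limit corresponds to 10^(77/10) = 5.012e+07; subtracting the fixed part leaves 4.381e+07 for the CNC lathe, i.e. 76.42 dB.
Required insertion loss = 82 − 76.42 = 5.58 dB.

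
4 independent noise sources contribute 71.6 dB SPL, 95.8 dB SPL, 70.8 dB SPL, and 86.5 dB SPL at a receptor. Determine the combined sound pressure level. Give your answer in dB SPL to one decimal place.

For uncorrelated sources the intensities add, so convert each level to linear form, sum, and take 10·log₁₀ of the total.
Σ 10^(L/10) = 10^(71.6/10) + 10^(95.8/10) + 10^(70.8/10) + 10^(86.5/10) = 4.275e+09.
L_total = 10·log₁₀(4.275e+09) = 96.31 dB SPL.

96.3 dB SPL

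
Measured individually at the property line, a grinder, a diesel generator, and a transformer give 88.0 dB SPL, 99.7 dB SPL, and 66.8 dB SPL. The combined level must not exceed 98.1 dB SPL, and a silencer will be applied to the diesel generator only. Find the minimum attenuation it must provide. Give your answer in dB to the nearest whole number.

2 dB

Everything except the diesel generator sums to 10^(88.0/10) + 10^(66.8/10) = 6.357e+08 in linear terms, 88.03 dB SPL.
The limit corresponds to 10^(98.1/10) = 6.457e+09; subtracting the fixed part leaves 5.821e+09 for the diesel generator, i.e. 97.65 dB SPL.
So the diesel generator must be reduced from 99.7 to 97.65 dB SPL: IL = 2.05 dB.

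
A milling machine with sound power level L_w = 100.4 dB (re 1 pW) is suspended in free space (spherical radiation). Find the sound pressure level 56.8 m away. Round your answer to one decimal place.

The power spreads over a sphere of area 4π·r², so L_p = L_w − 10·log₁₀(4π·r²).
4π·r² = 4.054e+04 m², 10·log₁₀ of that is 46.079 dB.
L_p = 100.4 − 46.079 = 54.32 dB.

54.3 dB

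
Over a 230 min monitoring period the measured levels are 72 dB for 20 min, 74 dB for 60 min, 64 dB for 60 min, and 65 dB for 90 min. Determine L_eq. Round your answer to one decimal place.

L_eq = 10·log₁₀[(1/T)·Σ tᵢ·10^(Lᵢ/10)] with T = 230 min.
Σ tᵢ·10^(Lᵢ/10) = 20·10^(72/10) + 60·10^(74/10) + 60·10^(64/10) + 90·10^(65/10) = 2.259e+09.
L_eq = 10·log₁₀(2.259e+09/230) = 69.92 dB.

69.9 dB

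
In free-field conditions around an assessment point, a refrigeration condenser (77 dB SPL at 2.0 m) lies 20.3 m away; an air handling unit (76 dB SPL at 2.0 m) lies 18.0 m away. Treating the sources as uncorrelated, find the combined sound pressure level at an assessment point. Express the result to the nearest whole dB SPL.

60 dB SPL

Propagate each source to the receiver with L = L_ref − 20·log₁₀(r/r_ref), then add intensities.
refrigeration condenser: 77 − 20·log₁₀(20.3/2.0) = 77 − 20.13 = 56.87 dB SPL.
air handling unit: 76 − 20·log₁₀(18.0/2.0) = 76 − 19.08 = 56.92 dB SPL.
Σ 10^(L/10) = 9.780e+05 → L_total = 10·log₁₀(9.780e+05) = 59.90 dB SPL.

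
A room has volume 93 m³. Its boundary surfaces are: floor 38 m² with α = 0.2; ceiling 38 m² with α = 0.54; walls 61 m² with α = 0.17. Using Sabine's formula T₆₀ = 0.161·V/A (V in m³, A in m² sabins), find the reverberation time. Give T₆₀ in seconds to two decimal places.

A = Σ Sᵢαᵢ = 38·0.2 + 38·0.54 + 61·0.17 = 38.49 m².
T₆₀ = 0.161·V/A = 0.161·93/38.49 = 0.389 s.

0.39 s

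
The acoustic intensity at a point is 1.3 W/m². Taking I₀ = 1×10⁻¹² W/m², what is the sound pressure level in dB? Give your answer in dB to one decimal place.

121.1 dB

Dividing by I₀ shifts the exponent by 12: I/I₀ = 1.3×10^12.
L = 10·(0.1139 + 12) = 121.14 dB.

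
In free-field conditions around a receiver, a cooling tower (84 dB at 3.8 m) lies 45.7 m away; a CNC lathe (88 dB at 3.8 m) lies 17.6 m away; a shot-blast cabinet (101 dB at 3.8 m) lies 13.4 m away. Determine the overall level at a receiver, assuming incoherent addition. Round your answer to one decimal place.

Propagate each source to the receiver with L = L_ref − 20·log₁₀(r/r_ref), then add intensities.
cooling tower: 84 − 20·log₁₀(45.7/3.8) = 84 − 21.60 = 62.40 dB.
CNC lathe: 88 − 20·log₁₀(17.6/3.8) = 88 − 13.31 = 74.69 dB.
shot-blast cabinet: 101 − 20·log₁₀(13.4/3.8) = 101 − 10.95 = 90.05 dB.
Σ 10^(L/10) = 1.044e+09 → L_total = 10·log₁₀(1.044e+09) = 90.19 dB.

90.2 dB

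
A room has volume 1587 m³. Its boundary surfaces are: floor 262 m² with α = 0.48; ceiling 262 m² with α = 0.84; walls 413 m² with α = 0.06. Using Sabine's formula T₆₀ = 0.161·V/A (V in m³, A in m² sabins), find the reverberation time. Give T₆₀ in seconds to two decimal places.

0.69 s

A = Σ Sᵢαᵢ = 262·0.48 + 262·0.84 + 413·0.06 = 370.62 m².
T₆₀ = 0.161·V/A = 0.161·1587/370.62 = 0.689 s.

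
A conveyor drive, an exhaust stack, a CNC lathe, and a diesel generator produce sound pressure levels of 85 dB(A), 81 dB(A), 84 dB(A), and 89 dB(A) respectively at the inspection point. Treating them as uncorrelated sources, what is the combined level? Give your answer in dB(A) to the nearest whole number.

Incoherent sources combine by intensity addition: L_total = 10·log₁₀(Σ 10^(L_i/10)).
Σ 10^(L/10) = 10^(85/10) + 10^(81/10) + 10^(84/10) + 10^(89/10) = 1.488e+09.
L_total = 10·log₁₀(1.488e+09) = 91.72 dB(A).

92 dB(A)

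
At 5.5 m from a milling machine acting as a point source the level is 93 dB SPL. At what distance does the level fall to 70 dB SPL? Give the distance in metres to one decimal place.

77.7 m

The 23.0 dB drop corresponds to a distance ratio of 10^(23.0/20) for a point source.
r₂ = 5.5·10^((93−70)/20) = 5.5·10^(23.0/20) = 77.69 m.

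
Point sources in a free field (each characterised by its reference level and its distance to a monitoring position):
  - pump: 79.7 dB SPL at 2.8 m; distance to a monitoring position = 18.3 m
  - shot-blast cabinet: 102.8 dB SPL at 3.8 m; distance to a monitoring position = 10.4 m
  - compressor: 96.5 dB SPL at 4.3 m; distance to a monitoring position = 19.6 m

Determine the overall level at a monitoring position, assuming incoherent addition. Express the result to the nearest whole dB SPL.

94 dB SPL

Apply inverse-square spreading to bring every level to the receiver, then sum 10^(L/10).
pump: 79.7 − 20·log₁₀(18.3/2.8) = 79.7 − 16.31 = 63.39 dB SPL.
shot-blast cabinet: 102.8 − 20·log₁₀(10.4/3.8) = 102.8 − 8.74 = 94.06 dB SPL.
compressor: 96.5 − 20·log₁₀(19.6/4.3) = 96.5 − 13.18 = 83.32 dB SPL.
Σ 10^(L/10) = 2.761e+09 → L_total = 10·log₁₀(2.761e+09) = 94.41 dB SPL.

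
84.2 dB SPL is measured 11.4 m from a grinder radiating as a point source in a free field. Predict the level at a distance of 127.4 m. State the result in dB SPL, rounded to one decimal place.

Point-source attenuation: ΔL = 20·log₁₀(r₂/r₁) = 20·log₁₀(127.4/11.4) = 20.965 dB.
L₂ = 84.2 − 20·log₁₀(127.4/11.4) = 84.2 − 20.965 = 63.23 dB SPL.

63.2 dB SPL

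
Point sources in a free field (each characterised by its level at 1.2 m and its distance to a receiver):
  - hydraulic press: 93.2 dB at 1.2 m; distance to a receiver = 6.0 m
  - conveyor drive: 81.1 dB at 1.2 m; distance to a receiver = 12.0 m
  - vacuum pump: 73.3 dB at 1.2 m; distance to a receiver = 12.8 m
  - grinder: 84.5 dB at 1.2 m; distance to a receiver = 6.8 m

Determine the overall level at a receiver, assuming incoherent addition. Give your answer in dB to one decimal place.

Propagate each source to the receiver with L = L_ref − 20·log₁₀(r/r_ref), then add intensities.
hydraulic press: 93.2 − 20·log₁₀(6.0/1.2) = 93.2 − 13.98 = 79.22 dB.
conveyor drive: 81.1 − 20·log₁₀(12.0/1.2) = 81.1 − 20.00 = 61.10 dB.
vacuum pump: 73.3 − 20·log₁₀(12.8/1.2) = 73.3 − 20.56 = 52.74 dB.
grinder: 84.5 − 20·log₁₀(6.8/1.2) = 84.5 − 15.07 = 69.43 dB.
Σ 10^(L/10) = 9.382e+07 → L_total = 10·log₁₀(9.382e+07) = 79.72 dB.

79.7 dB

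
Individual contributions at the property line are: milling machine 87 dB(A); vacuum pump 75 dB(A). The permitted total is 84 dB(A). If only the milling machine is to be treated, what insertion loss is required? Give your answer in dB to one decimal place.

3.6 dB

Fixed contribution from the other source: Σ 10^(L/10) = 10^(75/10) = 3.162e+07 (75.00 dB(A)).
To meet 84 dB(A) overall, the treated milling machine may contribute at most 10^(84/10) − 3.162e+07 = 2.196e+08, i.e. 83.42 dB(A).
So the milling machine must be reduced from 87 to 83.42 dB(A): IL = 3.58 dB.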